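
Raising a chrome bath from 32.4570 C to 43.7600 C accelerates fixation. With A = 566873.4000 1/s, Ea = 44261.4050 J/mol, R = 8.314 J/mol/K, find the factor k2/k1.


T1 = 32.4570 + 273.15 = 305.6070 K; T2 = 43.7600 + 273.15 = 316.9100 K
k1 = A * exp(-Ea/(R*T1)) = 566873.4000 * exp(-44261.4050/(8.314*305.6070)) = 0.0154174 1/s
k2 = A * exp(-Ea/(R*T2)) = 566873.4000 * exp(-44261.4050/(8.314*316.9100)) = 0.0286975 1/s
k2/k1 = 0.0286975 / 0.0154174 = 1.8614


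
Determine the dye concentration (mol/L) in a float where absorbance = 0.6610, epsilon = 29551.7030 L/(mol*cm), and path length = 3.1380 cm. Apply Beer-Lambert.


Formula: c = A / (epsilon * l)
Substituting: c = 0.6610 / (29551.7030 * 3.1380)
Result: 7.1280e-06 mol/L


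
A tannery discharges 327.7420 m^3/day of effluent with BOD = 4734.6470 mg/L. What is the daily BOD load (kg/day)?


Formula: BOD_load = volume * conc / 1000
Substituting: BOD_load = 327.7420 * 4734.6470 / 1000
Result: 1551.7427 kg/day


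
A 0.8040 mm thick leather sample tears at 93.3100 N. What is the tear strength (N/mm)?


Formula: Tear strength = force / thickness
Substituting: Tear strength = 93.3100 / 0.8040
Result: 116.0572 N/mm


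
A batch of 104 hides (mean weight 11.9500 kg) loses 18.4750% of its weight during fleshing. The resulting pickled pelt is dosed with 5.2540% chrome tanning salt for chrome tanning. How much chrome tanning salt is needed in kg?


Total_raw = N * avg_wt = 104 * 11.9500 = 1242.8000 kg
Substrate = Total_raw * (1 - loss/100) = 1242.8000 * (1 - 18.4750/100) = 1013.1927 kg
Chrome = Substrate * pct / 100 = 1013.1927 * 5.2540 / 100 = 53.2331 kg


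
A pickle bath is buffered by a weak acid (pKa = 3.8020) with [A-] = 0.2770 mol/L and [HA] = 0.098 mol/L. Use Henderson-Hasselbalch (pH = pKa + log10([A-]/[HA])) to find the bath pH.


ratio = [A-] / [HA] = 0.2770 / 0.098 = 2.8265
log10(ratio) = 0.4513
pH = pKa + log10(ratio) = 3.8020 + 0.4513 = 4.2533


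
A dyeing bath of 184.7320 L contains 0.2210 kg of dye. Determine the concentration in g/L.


Formula: Conc = dye_mass(kg) / volume(L) * 1000
Substituting: Conc = 0.2210 / 184.7320 * 1000
Result: 1.1963 g/L


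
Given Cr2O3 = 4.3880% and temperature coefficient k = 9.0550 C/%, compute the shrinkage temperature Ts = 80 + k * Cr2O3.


Formula: Ts = 80 + k * Cr2O3
Substituting: Ts = 80 + 9.0550 * 4.3880
Result: 119.7333 C


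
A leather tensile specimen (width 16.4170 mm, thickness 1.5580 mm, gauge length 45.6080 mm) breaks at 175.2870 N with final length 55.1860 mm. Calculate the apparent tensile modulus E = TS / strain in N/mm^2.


TS = F / (w * t) = 175.2870 / (16.4170 * 1.5580) = 6.8531 N/mm^2
strain = (Lf - L0) / L0 = (55.1860 - 45.6080) / 45.6080 = 0.2100
E = TS / strain = 6.8531 / 0.2100 = 32.6328 N/mm^2


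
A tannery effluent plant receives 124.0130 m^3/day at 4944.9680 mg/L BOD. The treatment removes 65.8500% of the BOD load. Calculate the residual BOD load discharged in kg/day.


Load_in = volume * conc / 1000 = 124.0130 * 4944.9680 / 1000 = 613.2403 kg/day
Removed = Load_in * eff / 100 = 613.2403 * 65.8500 / 100 = 403.8187 kg/day
Load_out = Load_in - Removed = 613.2403 - 403.8187 = 209.4216 kg/day


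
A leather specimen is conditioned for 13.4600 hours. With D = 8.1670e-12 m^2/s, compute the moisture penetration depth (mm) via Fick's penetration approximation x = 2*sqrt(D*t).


t = 13.4600 hr * 3600 = 48456.0000 s
D * t = 8.1670e-12 * 48456.0000 = 3.9574e-07
x = 2 * sqrt(D*t) = 2 * sqrt(3.9574e-07) = 0.00125816 m = 1.2582 mm


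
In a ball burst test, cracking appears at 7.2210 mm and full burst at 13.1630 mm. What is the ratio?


Formula: Ratio = crack / burst
Substituting: Ratio = 7.2210 / 13.1630
Result: 0.5486


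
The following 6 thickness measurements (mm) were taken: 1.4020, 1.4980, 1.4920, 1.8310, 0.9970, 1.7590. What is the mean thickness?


Formula: Average = sum / n
Substituting: Average = 8.9790 / 6
Result: 1.4965 mm


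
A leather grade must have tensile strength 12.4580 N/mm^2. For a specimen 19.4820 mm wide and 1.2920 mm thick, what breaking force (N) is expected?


Formula: F = TS * w * t
Substituting: F = 12.4580 * 19.4820 * 1.2920
Result: 313.5771 N


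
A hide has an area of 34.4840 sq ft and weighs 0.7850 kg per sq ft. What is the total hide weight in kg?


Formula: Weight = area * weight_per_sqft
Substituting: Weight = 34.4840 * 0.7850
Result: 27.0699 kg


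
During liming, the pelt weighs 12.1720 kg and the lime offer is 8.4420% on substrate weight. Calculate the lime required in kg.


Formula: Lime = substrate * pct / 100
Substituting: Lime = 12.1720 * 8.4420 / 100
Result: 1.0276 kg


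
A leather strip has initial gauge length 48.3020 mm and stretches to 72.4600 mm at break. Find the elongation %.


Formula: Elongation = (Lf - L0) / L0 * 100
Substituting: Elongation = (72.4600 - 48.3020) / 48.3020 * 100
Result: 50.0145 %


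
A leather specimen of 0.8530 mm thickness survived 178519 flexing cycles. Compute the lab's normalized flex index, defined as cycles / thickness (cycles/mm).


Formula: Index = cycles / thickness
Substituting: Index = 178519 / 0.8530
Result: 209283.7046 cycles/mm


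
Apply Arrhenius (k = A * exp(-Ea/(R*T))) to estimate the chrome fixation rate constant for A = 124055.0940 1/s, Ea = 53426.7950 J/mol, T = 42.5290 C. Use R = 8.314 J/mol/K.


T_K = T_C + 273.15 = 42.5290 + 273.15 = 315.6790 K
exponent = -Ea / (R * T_K) = -53426.7950 / (8.314 * 315.6790) = -20.3565
k = A * exp(exponent) = 124055.0940 * exp(-20.3565) = 1.7902e-04 1/s


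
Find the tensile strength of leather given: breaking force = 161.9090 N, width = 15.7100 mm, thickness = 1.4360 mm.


Formula: TS = force / (width * thickness)
Substituting: TS = 161.9090 / (15.7100 * 1.4360)
Result: 7.1770 N/mm^2


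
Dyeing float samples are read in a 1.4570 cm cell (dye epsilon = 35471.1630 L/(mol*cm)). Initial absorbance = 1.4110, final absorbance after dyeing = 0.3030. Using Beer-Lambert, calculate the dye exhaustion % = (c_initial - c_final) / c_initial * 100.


c_initial = A_i / (epsilon * l) = 1.4110 / (35471.1630 * 1.4570) = 2.7302e-05 mol/L
c_final = A_f / (epsilon * l) = 0.3030 / (35471.1630 * 1.4570) = 5.8628e-06 mol/L
Exhaustion = (c_initial - c_final) / c_initial * 100 = (2.7302e-05 - 5.8628e-06) / 2.7302e-05 * 100 = 78.5259 %


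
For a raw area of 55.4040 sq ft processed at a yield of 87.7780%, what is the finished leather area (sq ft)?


Formula: finished = raw * yield / 100
Substituting: finished = 55.4040 * 87.7780 / 100
Result: 48.6325 sq ft


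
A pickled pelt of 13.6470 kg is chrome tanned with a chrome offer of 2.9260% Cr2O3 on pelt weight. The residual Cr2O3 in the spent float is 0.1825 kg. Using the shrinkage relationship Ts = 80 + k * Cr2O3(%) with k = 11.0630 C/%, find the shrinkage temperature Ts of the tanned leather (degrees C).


Offered = pelt * offer_pct / 100 = 13.6470 * 2.9260 / 100 = 0.3993 kg
Uptake = offered - residual = 0.3993 - 0.1825 = 0.2168 kg
Cr2O3% on pelt = uptake / pelt * 100 = 0.2168 / 13.6470 * 100 = 1.5887 %
Ts = 80 + k * Cr2O3% = 80 + 11.0630 * 1.5887 = 97.5759 C


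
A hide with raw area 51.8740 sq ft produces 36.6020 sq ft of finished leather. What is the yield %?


Formula: Yield = finished / raw * 100
Substituting: Yield = 36.6020 / 51.8740 * 100
Result: 70.5594 %


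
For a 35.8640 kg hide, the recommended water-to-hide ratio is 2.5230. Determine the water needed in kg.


Formula: Water = hide_weight * ratio
Substituting: Water = 35.8640 * 2.5230
Result: 90.4849 kg


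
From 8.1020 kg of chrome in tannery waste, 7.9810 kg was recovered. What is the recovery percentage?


Formula: Recovery = recovered / input * 100
Substituting: Recovery = 7.9810 / 8.1020 * 100
Result: 98.5065 %


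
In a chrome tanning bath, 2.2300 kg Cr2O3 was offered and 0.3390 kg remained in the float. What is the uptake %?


Formula: Uptake = (offered - residual) / offered * 100
Substituting: Uptake = (2.2300 - 0.3390) / 2.2300 * 100
Result: 84.7982 %


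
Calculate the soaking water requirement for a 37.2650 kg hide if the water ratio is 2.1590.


Formula: Water = hide_weight * ratio
Substituting: Water = 37.2650 * 2.1590
Result: 80.4551 kg


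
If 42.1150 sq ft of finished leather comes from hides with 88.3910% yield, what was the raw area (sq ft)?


Formula: raw = finished * 100 / yield
Substituting: raw = 42.1150 * 100 / 88.3910
Result: 47.6463 sq ft


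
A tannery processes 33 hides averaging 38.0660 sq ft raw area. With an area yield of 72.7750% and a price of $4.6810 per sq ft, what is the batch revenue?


Raw_total = N * avg_area = 33 * 38.0660 = 1256.1780 sq ft
Finished = Raw_total * yield / 100 = 1256.1780 * 72.7750 / 100 = 914.1835 sq ft
Value = Finished * price = 914.1835 * 4.6810 = 4279.2931 $


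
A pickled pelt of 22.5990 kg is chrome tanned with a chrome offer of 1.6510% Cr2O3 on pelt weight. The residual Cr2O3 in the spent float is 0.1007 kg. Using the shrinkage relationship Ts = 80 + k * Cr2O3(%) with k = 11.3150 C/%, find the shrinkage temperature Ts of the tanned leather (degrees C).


Offered = pelt * offer_pct / 100 = 22.5990 * 1.6510 / 100 = 0.3731 kg
Uptake = offered - residual = 0.3731 - 0.1007 = 0.2724 kg
Cr2O3% on pelt = uptake / pelt * 100 = 0.2724 / 22.5990 * 100 = 1.2054 %
Ts = 80 + k * Cr2O3% = 80 + 11.3150 * 1.2054 = 93.6392 C


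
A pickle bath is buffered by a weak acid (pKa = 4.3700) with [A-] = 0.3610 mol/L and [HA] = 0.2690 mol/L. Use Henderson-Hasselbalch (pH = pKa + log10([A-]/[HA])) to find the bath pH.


ratio = [A-] / [HA] = 0.3610 / 0.2690 = 1.3420
log10(ratio) = 0.1278
pH = pKa + log10(ratio) = 4.3700 + 0.1278 = 4.4978


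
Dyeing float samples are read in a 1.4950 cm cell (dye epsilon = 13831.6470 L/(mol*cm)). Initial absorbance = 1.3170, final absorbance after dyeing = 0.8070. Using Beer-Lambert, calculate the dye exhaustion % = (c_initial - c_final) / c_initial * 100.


c_initial = A_i / (epsilon * l) = 1.3170 / (13831.6470 * 1.4950) = 6.3690e-05 mol/L
c_final = A_f / (epsilon * l) = 0.8070 / (13831.6470 * 1.4950) = 3.9026e-05 mol/L
Exhaustion = (c_initial - c_final) / c_initial * 100 = (6.3690e-05 - 3.9026e-05) / 6.3690e-05 * 100 = 38.7244 %


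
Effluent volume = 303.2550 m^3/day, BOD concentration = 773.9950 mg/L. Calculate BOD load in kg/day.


Formula: BOD_load = volume * conc / 1000
Substituting: BOD_load = 303.2550 * 773.9950 / 1000
Result: 234.7179 kg/day


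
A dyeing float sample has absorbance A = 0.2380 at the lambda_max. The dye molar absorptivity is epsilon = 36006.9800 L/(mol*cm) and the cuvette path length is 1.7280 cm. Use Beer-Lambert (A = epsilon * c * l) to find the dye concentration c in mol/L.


Formula: c = A / (epsilon * l)
Substituting: c = 0.2380 / (36006.9800 * 1.7280)
Result: 3.8251e-06 mol/L


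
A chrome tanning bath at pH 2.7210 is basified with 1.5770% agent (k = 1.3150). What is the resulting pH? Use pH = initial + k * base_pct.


Formula: pH_final = pH_initial + k * base_pct
Substituting: pH_final = 2.7210 + 1.3150 * 1.5770
Result: 4.7948


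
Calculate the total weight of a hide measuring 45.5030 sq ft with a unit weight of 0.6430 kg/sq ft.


Formula: Weight = area * weight_per_sqft
Substituting: Weight = 45.5030 * 0.6430
Result: 29.2584 kg


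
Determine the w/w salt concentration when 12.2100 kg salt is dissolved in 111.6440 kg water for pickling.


Formula: Conc = salt / (water + salt) * 100
Substituting: Conc = 12.2100 / (111.6440 + 12.2100) * 100
Result: 9.8584 %


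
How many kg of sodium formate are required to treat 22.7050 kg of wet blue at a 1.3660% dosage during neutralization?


Formula: Neutralizer = substrate * pct / 100
Substituting: Neutralizer = 22.7050 * 1.3660 / 100
Result: 0.3102 kg


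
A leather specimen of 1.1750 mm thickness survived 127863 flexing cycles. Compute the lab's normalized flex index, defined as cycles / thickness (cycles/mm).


Formula: Index = cycles / thickness
Substituting: Index = 127863 / 1.1750
Result: 108819.5745 cycles/mm


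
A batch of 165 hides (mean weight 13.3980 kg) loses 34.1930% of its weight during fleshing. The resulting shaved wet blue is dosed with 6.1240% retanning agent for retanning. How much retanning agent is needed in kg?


Total_raw = N * avg_wt = 165 * 13.3980 = 2210.6700 kg
Substrate = Total_raw * (1 - loss/100) = 2210.6700 * (1 - 34.1930/100) = 1454.7756 kg
Retan = Substrate * pct / 100 = 1454.7756 * 6.1240 / 100 = 89.0905 kg


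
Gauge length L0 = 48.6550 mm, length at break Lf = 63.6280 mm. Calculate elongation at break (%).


Formula: Elongation = (Lf - L0) / L0 * 100
Substituting: Elongation = (63.6280 - 48.6550) / 48.6550 * 100
Result: 30.7738 %


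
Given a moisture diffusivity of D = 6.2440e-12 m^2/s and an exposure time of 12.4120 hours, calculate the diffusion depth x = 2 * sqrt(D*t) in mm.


t = 12.4120 hr * 3600 = 44683.2000 s
D * t = 6.2440e-12 * 44683.2000 = 2.7900e-07
x = 2 * sqrt(D*t) = 2 * sqrt(2.7900e-07) = 0.00105641 m = 1.0564 mm


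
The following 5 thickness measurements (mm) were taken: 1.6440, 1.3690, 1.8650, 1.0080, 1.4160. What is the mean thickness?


Formula: Average = sum / n
Substituting: Average = 7.3020 / 5
Result: 1.4604 mm


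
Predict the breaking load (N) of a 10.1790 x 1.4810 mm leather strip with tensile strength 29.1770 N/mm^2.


Formula: F = TS * w * t
Substituting: F = 29.1770 * 10.1790 * 1.4810
Result: 439.8462 N


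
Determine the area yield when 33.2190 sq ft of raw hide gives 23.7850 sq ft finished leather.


Formula: Yield = finished / raw * 100
Substituting: Yield = 23.7850 / 33.2190 * 100
Result: 71.6006 %


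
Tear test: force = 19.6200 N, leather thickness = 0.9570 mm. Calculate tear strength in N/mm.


Formula: Tear strength = force / thickness
Substituting: Tear strength = 19.6200 / 0.9570
Result: 20.5016 N/mm


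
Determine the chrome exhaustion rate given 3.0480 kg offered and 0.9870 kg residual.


Formula: Uptake = (offered - residual) / offered * 100
Substituting: Uptake = (3.0480 - 0.9870) / 3.0480 * 100
Result: 67.6181 %


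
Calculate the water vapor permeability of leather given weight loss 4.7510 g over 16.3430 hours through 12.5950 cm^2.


Formula: WVP = loss / (area * time)
Substituting: WVP = 4.7510 / (12.5950 * 16.3430)
Result: 0.023081 g/(cm^2*hr)


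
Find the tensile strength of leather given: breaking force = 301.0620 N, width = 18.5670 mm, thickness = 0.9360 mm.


Formula: TS = force / (width * thickness)
Substituting: TS = 301.0620 / (18.5670 * 0.9360)
Result: 17.3236 N/mm^2


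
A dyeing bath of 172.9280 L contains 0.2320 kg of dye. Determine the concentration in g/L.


Formula: Conc = dye_mass(kg) / volume(L) * 1000
Substituting: Conc = 0.2320 / 172.9280 * 1000
Result: 1.3416 g/L


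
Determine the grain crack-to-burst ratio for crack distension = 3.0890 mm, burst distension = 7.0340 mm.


Formula: Ratio = crack / burst
Substituting: Ratio = 3.0890 / 7.0340
Result: 0.4392


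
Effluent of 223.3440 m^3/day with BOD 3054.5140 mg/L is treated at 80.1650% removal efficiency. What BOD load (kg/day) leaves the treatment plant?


Load_in = volume * conc / 1000 = 223.3440 * 3054.5140 / 1000 = 682.2074 kg/day
Removed = Load_in * eff / 100 = 682.2074 * 80.1650 / 100 = 546.8915 kg/day
Load_out = Load_in - Removed = 682.2074 - 546.8915 = 135.3158 kg/day


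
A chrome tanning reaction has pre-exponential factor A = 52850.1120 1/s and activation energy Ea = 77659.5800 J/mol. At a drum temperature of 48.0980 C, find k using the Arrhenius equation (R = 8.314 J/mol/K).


T_K = T_C + 273.15 = 48.0980 + 273.15 = 321.2480 K
exponent = -Ea / (R * T_K) = -77659.5800 / (8.314 * 321.2480) = -29.0767
k = A * exp(exponent) = 52850.1120 * exp(-29.0767) = 1.2451e-08 1/s


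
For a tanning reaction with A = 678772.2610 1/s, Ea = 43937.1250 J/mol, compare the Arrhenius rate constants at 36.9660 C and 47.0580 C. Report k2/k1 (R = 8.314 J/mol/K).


T1 = 36.9660 + 273.15 = 310.1160 K; T2 = 47.0580 + 273.15 = 320.2080 K
k1 = A * exp(-Ea/(R*T1)) = 678772.2610 * exp(-43937.1250/(8.314*310.1160)) = 0.0269694 1/s
k2 = A * exp(-Ea/(R*T2)) = 678772.2610 * exp(-43937.1250/(8.314*320.2080)) = 0.046145 1/s
k2/k1 = 0.046145 / 0.0269694 = 1.7110


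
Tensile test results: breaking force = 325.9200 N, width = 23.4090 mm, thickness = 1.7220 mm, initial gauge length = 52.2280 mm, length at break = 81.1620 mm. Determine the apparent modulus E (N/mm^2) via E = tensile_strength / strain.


TS = F / (w * t) = 325.9200 / (23.4090 * 1.7220) = 8.0853 N/mm^2
strain = (Lf - L0) / L0 = (81.1620 - 52.2280) / 52.2280 = 0.5540
E = TS / strain = 8.0853 / 0.5540 = 14.5945 N/mm^2


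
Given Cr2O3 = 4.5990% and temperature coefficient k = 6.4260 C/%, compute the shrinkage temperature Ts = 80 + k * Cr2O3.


Formula: Ts = 80 + k * Cr2O3
Substituting: Ts = 80 + 6.4260 * 4.5990
Result: 109.5532 C


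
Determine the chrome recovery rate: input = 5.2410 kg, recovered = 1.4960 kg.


Formula: Recovery = recovered / input * 100
Substituting: Recovery = 1.4960 / 5.2410 * 100
Result: 28.5442 %


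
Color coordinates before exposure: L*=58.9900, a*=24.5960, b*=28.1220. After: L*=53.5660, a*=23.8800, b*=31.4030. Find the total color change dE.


dL = -5.4240, da = -0.7160, db = 3.2810
dE = sqrt((-5.4240)^2 + (-0.7160)^2 + 3.2810^2) = 6.3795


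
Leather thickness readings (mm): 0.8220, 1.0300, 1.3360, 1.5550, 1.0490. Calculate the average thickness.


Formula: Average = sum / n
Substituting: Average = 5.7920 / 5
Result: 1.1584 mm


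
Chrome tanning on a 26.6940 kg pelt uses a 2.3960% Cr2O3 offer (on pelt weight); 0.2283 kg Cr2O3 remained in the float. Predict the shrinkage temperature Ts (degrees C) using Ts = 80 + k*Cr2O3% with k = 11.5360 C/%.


Offered = pelt * offer_pct / 100 = 26.6940 * 2.3960 / 100 = 0.6396 kg
Uptake = offered - residual = 0.6396 - 0.2283 = 0.4113 kg
Cr2O3% on pelt = uptake / pelt * 100 = 0.4113 / 26.6940 * 100 = 1.5408 %
Ts = 80 + k * Cr2O3% = 80 + 11.5360 * 1.5408 = 97.7741 C


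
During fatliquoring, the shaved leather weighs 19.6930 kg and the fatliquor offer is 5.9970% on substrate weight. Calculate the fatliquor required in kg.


Formula: Fat = substrate * pct / 100
Substituting: Fat = 19.6930 * 5.9970 / 100
Result: 1.1810 kg


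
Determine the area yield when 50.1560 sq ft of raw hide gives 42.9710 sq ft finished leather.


Formula: Yield = finished / raw * 100
Substituting: Yield = 42.9710 / 50.1560 * 100
Result: 85.6747 %


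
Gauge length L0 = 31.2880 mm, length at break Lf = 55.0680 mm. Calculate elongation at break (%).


Formula: Elongation = (Lf - L0) / L0 * 100
Substituting: Elongation = (55.0680 - 31.2880) / 31.2880 * 100
Result: 76.0036 %


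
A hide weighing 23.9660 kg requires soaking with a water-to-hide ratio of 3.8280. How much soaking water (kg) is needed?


Formula: Water = hide_weight * ratio
Substituting: Water = 23.9660 * 3.8280
Result: 91.7418 kg


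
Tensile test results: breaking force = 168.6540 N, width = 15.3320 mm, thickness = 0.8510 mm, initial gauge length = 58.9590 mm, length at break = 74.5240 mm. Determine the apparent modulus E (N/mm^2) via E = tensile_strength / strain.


TS = F / (w * t) = 168.6540 / (15.3320 * 0.8510) = 12.9261 N/mm^2
strain = (Lf - L0) / L0 = (74.5240 - 58.9590) / 58.9590 = 0.2640
E = TS / strain = 12.9261 / 0.2640 = 48.9631 N/mm^2


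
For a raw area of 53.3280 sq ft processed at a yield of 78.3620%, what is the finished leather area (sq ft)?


Formula: finished = raw * yield / 100
Substituting: finished = 53.3280 * 78.3620 / 100
Result: 41.7889 sq ft


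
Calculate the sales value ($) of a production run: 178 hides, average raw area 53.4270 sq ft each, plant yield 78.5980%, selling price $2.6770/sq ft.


Raw_total = N * avg_area = 178 * 53.4270 = 9510.0060 sq ft
Finished = Raw_total * yield / 100 = 9510.0060 * 78.5980 / 100 = 7474.6745 sq ft
Value = Finished * price = 7474.6745 * 2.6770 = 20009.7037 $


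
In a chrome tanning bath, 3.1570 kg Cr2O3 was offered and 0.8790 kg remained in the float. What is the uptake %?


Formula: Uptake = (offered - residual) / offered * 100
Substituting: Uptake = (3.1570 - 0.8790) / 3.1570 * 100
Result: 72.1571 %


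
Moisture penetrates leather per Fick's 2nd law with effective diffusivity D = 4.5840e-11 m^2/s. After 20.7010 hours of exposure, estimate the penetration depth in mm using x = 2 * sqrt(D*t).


t = 20.7010 hr * 3600 = 74523.6000 s
D * t = 4.5840e-11 * 74523.6000 = 3.4162e-06
x = 2 * sqrt(D*t) = 2 * sqrt(3.4162e-06) = 0.00369657 m = 3.6966 mm


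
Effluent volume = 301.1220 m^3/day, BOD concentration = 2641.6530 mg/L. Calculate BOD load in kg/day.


Formula: BOD_load = volume * conc / 1000
Substituting: BOD_load = 301.1220 * 2641.6530 / 1000
Result: 795.4598 kg/day


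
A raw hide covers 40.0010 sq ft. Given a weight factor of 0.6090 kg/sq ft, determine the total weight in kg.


Formula: Weight = area * weight_per_sqft
Substituting: Weight = 40.0010 * 0.6090
Result: 24.3606 kg


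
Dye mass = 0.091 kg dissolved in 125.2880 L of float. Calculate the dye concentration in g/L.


Formula: Conc = dye_mass(kg) / volume(L) * 1000
Substituting: Conc = 0.091 / 125.2880 * 1000
Result: 0.7263 g/L


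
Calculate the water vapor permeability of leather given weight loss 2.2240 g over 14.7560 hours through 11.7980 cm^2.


Formula: WVP = loss / (area * time)
Substituting: WVP = 2.2240 / (11.7980 * 14.7560)
Result: 0.0127749 g/(cm^2*hr)


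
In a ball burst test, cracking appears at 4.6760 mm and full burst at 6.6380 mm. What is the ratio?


Formula: Ratio = crack / burst
Substituting: Ratio = 4.6760 / 6.6380
Result: 0.7044


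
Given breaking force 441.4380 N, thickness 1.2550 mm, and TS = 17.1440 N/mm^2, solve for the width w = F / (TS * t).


Formula: w = F / (TS * t)
Substituting: w = 441.4380 / (17.1440 * 1.2550)
Result: 20.5170 mm


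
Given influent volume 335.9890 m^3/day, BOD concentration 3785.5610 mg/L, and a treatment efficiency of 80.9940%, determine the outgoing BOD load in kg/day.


Load_in = volume * conc / 1000 = 335.9890 * 3785.5610 / 1000 = 1271.9069 kg/day
Removed = Load_in * eff / 100 = 1271.9069 * 80.9940 / 100 = 1030.1682 kg/day
Load_out = Load_in - Removed = 1271.9069 - 1030.1682 = 241.7386 kg/day


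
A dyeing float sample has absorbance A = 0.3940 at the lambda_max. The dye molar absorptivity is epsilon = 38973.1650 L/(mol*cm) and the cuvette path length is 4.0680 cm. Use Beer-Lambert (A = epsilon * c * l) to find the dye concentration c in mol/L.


Formula: c = A / (epsilon * l)
Substituting: c = 0.3940 / (38973.1650 * 4.0680)
Result: 2.4851e-06 mol/L


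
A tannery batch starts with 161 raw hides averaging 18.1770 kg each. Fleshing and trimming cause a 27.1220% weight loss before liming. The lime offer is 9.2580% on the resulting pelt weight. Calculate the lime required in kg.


Total_raw = N * avg_wt = 161 * 18.1770 = 2926.4970 kg
Substrate = Total_raw * (1 - loss/100) = 2926.4970 * (1 - 27.1220/100) = 2132.7725 kg
Lime = Substrate * pct / 100 = 2132.7725 * 9.2580 / 100 = 197.4521 kg


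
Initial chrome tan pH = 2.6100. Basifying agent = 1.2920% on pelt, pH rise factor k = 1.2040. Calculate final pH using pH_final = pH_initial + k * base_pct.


Formula: pH_final = pH_initial + k * base_pct
Substituting: pH_final = 2.6100 + 1.2040 * 1.2920
Result: 4.1656


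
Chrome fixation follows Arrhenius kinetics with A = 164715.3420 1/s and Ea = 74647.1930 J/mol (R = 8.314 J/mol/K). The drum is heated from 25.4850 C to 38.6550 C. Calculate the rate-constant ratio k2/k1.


T1 = 25.4850 + 273.15 = 298.6350 K; T2 = 38.6550 + 273.15 = 311.8050 K
k1 = A * exp(-Ea/(R*T1)) = 164715.3420 * exp(-74647.1930/(8.314*298.6350)) = 1.4442e-08 1/s
k2 = A * exp(-Ea/(R*T2)) = 164715.3420 * exp(-74647.1930/(8.314*311.8050)) = 5.1420e-08 1/s
k2/k1 = 5.1420e-08 / 1.4442e-08 = 3.5605


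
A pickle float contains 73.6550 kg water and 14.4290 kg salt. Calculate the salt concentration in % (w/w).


Formula: Conc = salt / (water + salt) * 100
Substituting: Conc = 14.4290 / (73.6550 + 14.4290) * 100
Result: 16.3810 %


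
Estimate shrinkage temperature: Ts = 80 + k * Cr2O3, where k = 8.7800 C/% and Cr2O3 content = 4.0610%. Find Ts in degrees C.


Formula: Ts = 80 + k * Cr2O3
Substituting: Ts = 80 + 8.7800 * 4.0610
Result: 115.6556 C


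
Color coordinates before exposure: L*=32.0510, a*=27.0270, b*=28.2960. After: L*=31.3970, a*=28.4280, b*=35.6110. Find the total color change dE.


dL = -0.6540, da = 1.4010, db = 7.3150
dE = sqrt((-0.6540)^2 + 1.4010^2 + 7.3150^2) = 7.4766


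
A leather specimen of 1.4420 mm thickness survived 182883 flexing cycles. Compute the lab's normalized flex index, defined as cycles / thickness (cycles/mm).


Formula: Index = cycles / thickness
Substituting: Index = 182883 / 1.4420
Result: 126825.9362 cycles/mm


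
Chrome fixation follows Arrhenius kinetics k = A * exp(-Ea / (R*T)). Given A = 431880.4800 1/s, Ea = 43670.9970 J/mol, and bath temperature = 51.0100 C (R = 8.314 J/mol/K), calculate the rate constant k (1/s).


T_K = T_C + 273.15 = 51.0100 + 273.15 = 324.1600 K
exponent = -Ea / (R * T_K) = -43670.9970 / (8.314 * 324.1600) = -16.2041
k = A * exp(exponent) = 431880.4800 * exp(-16.2041) = 0.0396308 1/s


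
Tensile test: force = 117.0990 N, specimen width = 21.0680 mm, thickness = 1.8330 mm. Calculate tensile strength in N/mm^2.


Formula: TS = force / (width * thickness)
Substituting: TS = 117.0990 / (21.0680 * 1.8330)
Result: 3.0323 N/mm^2


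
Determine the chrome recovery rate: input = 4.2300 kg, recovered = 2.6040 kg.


Formula: Recovery = recovered / input * 100
Substituting: Recovery = 2.6040 / 4.2300 * 100
Result: 61.5603 %


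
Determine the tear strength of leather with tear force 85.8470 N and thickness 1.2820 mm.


Formula: Tear strength = force / thickness
Substituting: Tear strength = 85.8470 / 1.2820
Result: 66.9633 N/mm


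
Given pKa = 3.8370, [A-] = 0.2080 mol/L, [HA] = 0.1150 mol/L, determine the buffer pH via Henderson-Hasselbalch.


ratio = [A-] / [HA] = 0.2080 / 0.1150 = 1.8087
log10(ratio) = 0.2574
pH = pKa + log10(ratio) = 3.8370 + 0.2574 = 4.0944


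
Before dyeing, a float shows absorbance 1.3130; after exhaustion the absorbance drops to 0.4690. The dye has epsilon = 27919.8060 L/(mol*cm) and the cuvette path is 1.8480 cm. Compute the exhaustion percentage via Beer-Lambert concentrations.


c_initial = A_i / (epsilon * l) = 1.3130 / (27919.8060 * 1.8480) = 2.5448e-05 mol/L
c_final = A_f / (epsilon * l) = 0.4690 / (27919.8060 * 1.8480) = 9.0899e-06 mol/L
Exhaustion = (c_initial - c_final) / c_initial * 100 = (2.5448e-05 - 9.0899e-06) / 2.5448e-05 * 100 = 64.2803 %


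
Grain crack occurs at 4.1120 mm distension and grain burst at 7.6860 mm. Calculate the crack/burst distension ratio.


Formula: Ratio = crack / burst
Substituting: Ratio = 4.1120 / 7.6860
Result: 0.5350


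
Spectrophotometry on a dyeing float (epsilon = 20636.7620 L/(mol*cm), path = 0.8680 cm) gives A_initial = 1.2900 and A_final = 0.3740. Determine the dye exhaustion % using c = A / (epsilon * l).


c_initial = A_i / (epsilon * l) = 1.2900 / (20636.7620 * 0.8680) = 7.2016e-05 mol/L
c_final = A_f / (epsilon * l) = 0.3740 / (20636.7620 * 0.8680) = 2.0879e-05 mol/L
Exhaustion = (c_initial - c_final) / c_initial * 100 = (7.2016e-05 - 2.0879e-05) / 7.2016e-05 * 100 = 71.0078 %


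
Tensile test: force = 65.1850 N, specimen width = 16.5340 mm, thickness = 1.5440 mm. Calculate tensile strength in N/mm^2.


Formula: TS = force / (width * thickness)
Substituting: TS = 65.1850 / (16.5340 * 1.5440)
Result: 2.5534 N/mm^2


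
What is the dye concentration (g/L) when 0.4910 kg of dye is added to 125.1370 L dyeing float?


Formula: Conc = dye_mass(kg) / volume(L) * 1000
Substituting: Conc = 0.4910 / 125.1370 * 1000
Result: 3.9237 g/L


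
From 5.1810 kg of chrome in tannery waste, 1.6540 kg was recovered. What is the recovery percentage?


Formula: Recovery = recovered / input * 100
Substituting: Recovery = 1.6540 / 5.1810 * 100
Result: 31.9243 %


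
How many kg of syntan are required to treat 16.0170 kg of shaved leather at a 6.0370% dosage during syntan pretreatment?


Formula: Syntan = substrate * pct / 100
Substituting: Syntan = 16.0170 * 6.0370 / 100
Result: 0.9669 kg


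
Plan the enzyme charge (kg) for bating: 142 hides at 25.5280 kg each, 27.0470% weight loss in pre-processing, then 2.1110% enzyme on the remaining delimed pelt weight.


Total_raw = N * avg_wt = 142 * 25.5280 = 3624.9760 kg
Substrate = Total_raw * (1 - loss/100) = 3624.9760 * (1 - 27.0470/100) = 2644.5287 kg
Enzyme = Substrate * pct / 100 = 2644.5287 * 2.1110 / 100 = 55.8260 kg


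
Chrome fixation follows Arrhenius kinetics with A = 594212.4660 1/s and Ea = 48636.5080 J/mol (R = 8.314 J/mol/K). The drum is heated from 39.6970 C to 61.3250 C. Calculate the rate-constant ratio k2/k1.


T1 = 39.6970 + 273.15 = 312.8470 K; T2 = 61.3250 + 273.15 = 334.4750 K
k1 = A * exp(-Ea/(R*T1)) = 594212.4660 * exp(-48636.5080/(8.314*312.8470)) = 0.00449813 1/s
k2 = A * exp(-Ea/(R*T2)) = 594212.4660 * exp(-48636.5080/(8.314*334.4750)) = 0.0150713 1/s
k2/k1 = 0.0150713 / 0.00449813 = 3.3506


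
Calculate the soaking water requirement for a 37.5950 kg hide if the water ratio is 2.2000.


Formula: Water = hide_weight * ratio
Substituting: Water = 37.5950 * 2.2000
Result: 82.7090 kg


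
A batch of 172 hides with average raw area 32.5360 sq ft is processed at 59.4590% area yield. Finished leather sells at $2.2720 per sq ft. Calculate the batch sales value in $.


Raw_total = N * avg_area = 172 * 32.5360 = 5596.1920 sq ft
Finished = Raw_total * yield / 100 = 5596.1920 * 59.4590 / 100 = 3327.4398 sq ft
Value = Finished * price = 3327.4398 * 2.2720 = 7559.9432 $


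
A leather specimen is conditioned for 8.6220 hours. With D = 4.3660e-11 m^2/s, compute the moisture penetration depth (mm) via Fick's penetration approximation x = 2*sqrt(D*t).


t = 8.6220 hr * 3600 = 31039.2000 s
D * t = 4.3660e-11 * 31039.2000 = 1.3552e-06
x = 2 * sqrt(D*t) = 2 * sqrt(1.3552e-06) = 0.00232824 m = 2.3282 mm


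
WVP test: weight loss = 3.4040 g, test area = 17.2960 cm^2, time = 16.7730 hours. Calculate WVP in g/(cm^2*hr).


Formula: WVP = loss / (area * time)
Substituting: WVP = 3.4040 / (17.2960 * 16.7730)
Result: 0.0117336 g/(cm^2*hr)


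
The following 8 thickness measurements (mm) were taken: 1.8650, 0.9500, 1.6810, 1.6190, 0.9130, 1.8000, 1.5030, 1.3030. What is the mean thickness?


Formula: Average = sum / n
Substituting: Average = 11.6340 / 8
Result: 1.4543 mm


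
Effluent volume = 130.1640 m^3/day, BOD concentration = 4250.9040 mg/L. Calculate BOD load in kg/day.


Formula: BOD_load = volume * conc / 1000
Substituting: BOD_load = 130.1640 * 4250.9040 / 1000
Result: 553.3147 kg/day


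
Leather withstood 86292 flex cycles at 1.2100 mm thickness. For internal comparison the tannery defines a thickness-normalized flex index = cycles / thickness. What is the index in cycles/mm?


Formula: Index = cycles / thickness
Substituting: Index = 86292 / 1.2100
Result: 71315.7025 cycles/mm


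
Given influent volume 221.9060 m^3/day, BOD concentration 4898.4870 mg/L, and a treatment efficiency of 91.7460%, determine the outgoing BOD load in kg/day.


Load_in = volume * conc / 1000 = 221.9060 * 4898.4870 / 1000 = 1087.0037 kg/day
Removed = Load_in * eff / 100 = 1087.0037 * 91.7460 / 100 = 997.2824 kg/day
Load_out = Load_in - Removed = 1087.0037 - 997.2824 = 89.7213 kg/day


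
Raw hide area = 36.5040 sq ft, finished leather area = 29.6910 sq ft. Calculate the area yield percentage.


Formula: Yield = finished / raw * 100
Substituting: Yield = 29.6910 / 36.5040 * 100
Result: 81.3363 %


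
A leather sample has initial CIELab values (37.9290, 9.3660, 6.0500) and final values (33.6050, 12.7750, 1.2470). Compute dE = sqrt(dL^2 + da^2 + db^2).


dL = -4.3240, da = 3.4090, db = -4.8030
dE = sqrt((-4.3240)^2 + 3.4090^2 + (-4.8030)^2) = 7.3066


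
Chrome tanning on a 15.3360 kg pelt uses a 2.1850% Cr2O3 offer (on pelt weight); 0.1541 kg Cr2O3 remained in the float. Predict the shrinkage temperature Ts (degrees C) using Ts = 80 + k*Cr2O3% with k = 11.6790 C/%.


Offered = pelt * offer_pct / 100 = 15.3360 * 2.1850 / 100 = 0.3351 kg
Uptake = offered - residual = 0.3351 - 0.1541 = 0.1810 kg
Cr2O3% on pelt = uptake / pelt * 100 = 0.1810 / 15.3360 * 100 = 1.1802 %
Ts = 80 + k * Cr2O3% = 80 + 11.6790 * 1.1802 = 93.7833 C


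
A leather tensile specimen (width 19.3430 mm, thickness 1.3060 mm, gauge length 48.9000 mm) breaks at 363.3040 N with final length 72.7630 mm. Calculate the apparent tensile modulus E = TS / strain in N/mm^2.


TS = F / (w * t) = 363.3040 / (19.3430 * 1.3060) = 14.3815 N/mm^2
strain = (Lf - L0) / L0 = (72.7630 - 48.9000) / 48.9000 = 0.4880
E = TS / strain = 14.3815 / 0.4880 = 29.4705 N/mm^2


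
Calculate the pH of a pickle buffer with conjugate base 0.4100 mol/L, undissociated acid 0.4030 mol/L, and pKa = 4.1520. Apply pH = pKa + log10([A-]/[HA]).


ratio = [A-] / [HA] = 0.4100 / 0.4030 = 1.0174
log10(ratio) = 0.00747881
pH = pKa + log10(ratio) = 4.1520 + 0.00747881 = 4.1595


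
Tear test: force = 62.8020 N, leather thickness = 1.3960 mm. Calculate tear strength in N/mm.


Formula: Tear strength = force / thickness
Substituting: Tear strength = 62.8020 / 1.3960
Result: 44.9871 N/mm


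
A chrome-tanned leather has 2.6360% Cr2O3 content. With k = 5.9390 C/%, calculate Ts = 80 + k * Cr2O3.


Formula: Ts = 80 + k * Cr2O3
Substituting: Ts = 80 + 5.9390 * 2.6360
Result: 95.6552 C


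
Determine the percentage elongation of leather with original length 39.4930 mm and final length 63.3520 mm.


Formula: Elongation = (Lf - L0) / L0 * 100
Substituting: Elongation = (63.3520 - 39.4930) / 39.4930 * 100
Result: 60.4132 %


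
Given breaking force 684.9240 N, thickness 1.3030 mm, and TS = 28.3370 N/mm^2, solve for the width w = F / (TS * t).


Formula: w = F / (TS * t)
Substituting: w = 684.9240 / (28.3370 * 1.3030)
Result: 18.5500 mm


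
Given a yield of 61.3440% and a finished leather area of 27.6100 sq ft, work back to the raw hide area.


Formula: raw = finished * 100 / yield
Substituting: raw = 27.6100 * 100 / 61.3440
Result: 45.0085 sq ft


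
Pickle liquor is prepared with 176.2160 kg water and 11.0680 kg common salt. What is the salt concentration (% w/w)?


Formula: Conc = salt / (water + salt) * 100
Substituting: Conc = 11.0680 / (176.2160 + 11.0680) * 100
Result: 5.9097 %


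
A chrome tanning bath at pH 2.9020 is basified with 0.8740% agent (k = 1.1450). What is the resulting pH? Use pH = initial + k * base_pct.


Formula: pH_final = pH_initial + k * base_pct
Substituting: pH_final = 2.9020 + 1.1450 * 0.8740
Result: 3.9027


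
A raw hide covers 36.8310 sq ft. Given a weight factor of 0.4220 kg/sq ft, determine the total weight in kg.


Formula: Weight = area * weight_per_sqft
Substituting: Weight = 36.8310 * 0.4220
Result: 15.5427 kg


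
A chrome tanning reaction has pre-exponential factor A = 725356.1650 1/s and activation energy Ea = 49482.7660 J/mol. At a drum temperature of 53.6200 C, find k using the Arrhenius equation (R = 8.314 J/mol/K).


T_K = T_C + 273.15 = 53.6200 + 273.15 = 326.7700 K
exponent = -Ea / (R * T_K) = -49482.7660 / (8.314 * 326.7700) = -18.2139
k = A * exp(exponent) = 725356.1650 * exp(-18.2139) = 0.00892024 1/s


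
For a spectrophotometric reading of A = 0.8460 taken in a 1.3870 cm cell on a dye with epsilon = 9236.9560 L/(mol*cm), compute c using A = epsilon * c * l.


Formula: c = A / (epsilon * l)
Substituting: c = 0.8460 / (9236.9560 * 1.3870)
Result: 6.6034e-05 mol/L


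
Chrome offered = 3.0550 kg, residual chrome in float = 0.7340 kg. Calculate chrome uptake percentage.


Formula: Uptake = (offered - residual) / offered * 100
Substituting: Uptake = (3.0550 - 0.7340) / 3.0550 * 100
Result: 75.9738 %


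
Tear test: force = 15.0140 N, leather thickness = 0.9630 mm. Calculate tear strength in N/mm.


Formula: Tear strength = force / thickness
Substituting: Tear strength = 15.0140 / 0.9630
Result: 15.5909 N/mm


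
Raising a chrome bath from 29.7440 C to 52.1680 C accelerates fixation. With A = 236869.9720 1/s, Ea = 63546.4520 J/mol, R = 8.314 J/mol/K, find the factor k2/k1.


T1 = 29.7440 + 273.15 = 302.8940 K; T2 = 52.1680 + 273.15 = 325.3180 K
k1 = A * exp(-Ea/(R*T1)) = 236869.9720 * exp(-63546.4520/(8.314*302.8940)) = 2.6026e-06 1/s
k2 = A * exp(-Ea/(R*T2)) = 236869.9720 * exp(-63546.4520/(8.314*325.3180)) = 1.4819e-05 1/s
k2/k1 = 1.4819e-05 / 2.6026e-06 = 5.6938


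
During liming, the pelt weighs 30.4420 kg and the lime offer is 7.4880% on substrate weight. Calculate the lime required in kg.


Formula: Lime = substrate * pct / 100
Substituting: Lime = 30.4420 * 7.4880 / 100
Result: 2.2795 kg


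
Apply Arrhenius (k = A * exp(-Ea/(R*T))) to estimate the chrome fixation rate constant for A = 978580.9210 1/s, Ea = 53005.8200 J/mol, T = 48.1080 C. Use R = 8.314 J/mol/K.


T_K = T_C + 273.15 = 48.1080 + 273.15 = 321.2580 K
exponent = -Ea / (R * T_K) = -53005.8200 / (8.314 * 321.2580) = -19.8454
k = A * exp(exponent) = 978580.9210 * exp(-19.8454) = 0.00235426 1/s


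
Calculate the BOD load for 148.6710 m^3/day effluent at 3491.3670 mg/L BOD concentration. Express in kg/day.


Formula: BOD_load = volume * conc / 1000
Substituting: BOD_load = 148.6710 * 3491.3670 / 1000
Result: 519.0650 kg/day


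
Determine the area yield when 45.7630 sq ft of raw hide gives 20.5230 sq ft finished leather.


Formula: Yield = finished / raw * 100
Substituting: Yield = 20.5230 / 45.7630 * 100
Result: 44.8463 %


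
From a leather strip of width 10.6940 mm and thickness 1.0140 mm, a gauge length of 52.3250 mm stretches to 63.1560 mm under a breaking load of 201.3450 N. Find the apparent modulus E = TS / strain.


TS = F / (w * t) = 201.3450 / (10.6940 * 1.0140) = 18.5679 N/mm^2
strain = (Lf - L0) / L0 = (63.1560 - 52.3250) / 52.3250 = 0.2070
E = TS / strain = 18.5679 / 0.2070 = 89.7023 N/mm^2


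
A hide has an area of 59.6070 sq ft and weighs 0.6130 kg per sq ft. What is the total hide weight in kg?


Formula: Weight = area * weight_per_sqft
Substituting: Weight = 59.6070 * 0.6130
Result: 36.5391 kg


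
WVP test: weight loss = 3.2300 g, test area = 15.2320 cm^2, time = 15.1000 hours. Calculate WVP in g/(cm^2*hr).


Formula: WVP = loss / (area * time)
Substituting: WVP = 3.2300 / (15.2320 * 15.1000)
Result: 0.0140433 g/(cm^2*hr)


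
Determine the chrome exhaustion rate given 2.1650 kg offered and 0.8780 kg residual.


Formula: Uptake = (offered - residual) / offered * 100
Substituting: Uptake = (2.1650 - 0.8780) / 2.1650 * 100
Result: 59.4457 %


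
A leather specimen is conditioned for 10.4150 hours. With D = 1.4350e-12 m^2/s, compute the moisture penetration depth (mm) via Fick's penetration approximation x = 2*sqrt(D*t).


t = 10.4150 hr * 3600 = 37494.0000 s
D * t = 1.4350e-12 * 37494.0000 = 5.3804e-08
x = 2 * sqrt(D*t) = 2 * sqrt(5.3804e-08) = 4.6391e-04 m = 0.4639 mm


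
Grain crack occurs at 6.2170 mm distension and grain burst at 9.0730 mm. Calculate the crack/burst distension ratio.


Formula: Ratio = crack / burst
Substituting: Ratio = 6.2170 / 9.0730
Result: 0.6852


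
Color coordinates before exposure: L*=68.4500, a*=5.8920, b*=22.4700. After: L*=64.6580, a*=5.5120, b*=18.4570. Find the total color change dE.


dL = -3.7920, da = -0.3800, db = -4.0130
dE = sqrt((-3.7920)^2 + (-0.3800)^2 + (-4.0130)^2) = 5.5342


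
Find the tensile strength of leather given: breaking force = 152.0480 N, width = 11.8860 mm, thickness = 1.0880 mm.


Formula: TS = force / (width * thickness)
Substituting: TS = 152.0480 / (11.8860 * 1.0880)
Result: 11.7575 N/mm^2
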